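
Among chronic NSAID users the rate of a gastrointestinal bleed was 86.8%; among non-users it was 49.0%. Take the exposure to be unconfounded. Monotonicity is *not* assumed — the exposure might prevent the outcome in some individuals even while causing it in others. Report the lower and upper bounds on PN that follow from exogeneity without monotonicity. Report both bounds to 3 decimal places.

p₁ = 0.868, p₀ = 0.49.
Under exogeneity alone the bounds on PN are max{0,(p₁−p₀)/p₁} ≤ PN ≤ min{1,(1−p₀)/p₁}.
  lower = (p₁ − p₀)/p₁ = 0.378 / 0.868 ≈ 0.4355
  upper = min{1, (1 − p₀)/p₁} = 0.51 / 0.868 ≈ 0.5876

0.435 ≤ PN ≤ 0.588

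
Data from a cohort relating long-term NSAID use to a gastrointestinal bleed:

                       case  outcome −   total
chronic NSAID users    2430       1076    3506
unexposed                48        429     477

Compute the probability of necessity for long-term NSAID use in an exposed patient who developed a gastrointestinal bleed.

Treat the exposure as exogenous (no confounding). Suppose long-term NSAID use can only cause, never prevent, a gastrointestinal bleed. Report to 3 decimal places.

PN ≈ 0.855

p₁ = P(outcome | exposed) = 2430/3506 = 0.6931
p₀ = P(outcome | unexposed) = 48/477 = 0.10063
Under exogeneity and monotonicity, PN = (p₁ − p₀)/p₁.
PN = (0.6931 − 0.10063) / 0.6931 ≈ 0.8548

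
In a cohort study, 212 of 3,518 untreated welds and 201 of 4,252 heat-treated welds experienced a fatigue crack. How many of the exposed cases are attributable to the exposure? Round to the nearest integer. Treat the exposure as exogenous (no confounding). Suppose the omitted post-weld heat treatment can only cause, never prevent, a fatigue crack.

about 46 cases

p₁ = P(outcome | exposed) = 212/3518 = 0.060262
p₀ = P(outcome | unexposed) = 201/4252 = 0.047272
PN = (p₁ − p₀)/p₁ = (0.060262 − 0.047272) / 0.060262 ≈ 0.21555.
Attributable cases ≈ PN × (exposed cases) = 0.21555 × 212 ≈ 45.70.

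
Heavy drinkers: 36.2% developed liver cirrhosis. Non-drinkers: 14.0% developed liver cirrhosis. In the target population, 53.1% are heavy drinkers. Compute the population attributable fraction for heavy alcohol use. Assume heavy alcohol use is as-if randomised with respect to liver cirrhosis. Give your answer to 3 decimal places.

PAF ≈ 0.457

p₁ = 0.362, p₀ = 0.14.
Overall risk P(Y=1) = π·p₁ + (1−π)·p₀ = 0.531×0.362 + 0.469×0.14 = 0.25788.
Under exogeneity, PAF = [P(Y=1) − p₀] / P(Y=1).
PAF = (0.25788 − 0.14) / 0.25788 ≈ 0.4571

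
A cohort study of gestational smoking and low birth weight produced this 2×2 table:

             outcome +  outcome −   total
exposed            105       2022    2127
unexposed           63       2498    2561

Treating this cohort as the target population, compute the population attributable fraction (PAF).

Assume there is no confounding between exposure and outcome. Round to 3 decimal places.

p₁ = P(outcome | exposed) = 105/2127 = 0.049365
p₀ = P(outcome | unexposed) = 63/2561 = 0.0246
Exposure prevalence π = 2127/4688 = 0.45371; overall risk P(Y=1) = 0.035836.
Under exogeneity, PAF = [P(Y=1) − p₀]/P(Y=1).
PAF = (0.035836 − 0.0246) / 0.035836 ≈ 0.3135

PAF ≈ 0.314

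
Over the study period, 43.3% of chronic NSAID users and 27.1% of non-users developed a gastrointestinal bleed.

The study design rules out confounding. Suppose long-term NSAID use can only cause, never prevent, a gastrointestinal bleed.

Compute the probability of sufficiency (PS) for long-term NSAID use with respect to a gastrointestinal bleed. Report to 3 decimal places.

p₁ = 0.433, p₀ = 0.271.
Under exogeneity and monotonicity, PS = (p₁ − p₀) / (1 − p₀).
PS = (0.433 − 0.271) / (1 − 0.271) = 0.162 / 0.729 ≈ 0.2222

PS ≈ 0.222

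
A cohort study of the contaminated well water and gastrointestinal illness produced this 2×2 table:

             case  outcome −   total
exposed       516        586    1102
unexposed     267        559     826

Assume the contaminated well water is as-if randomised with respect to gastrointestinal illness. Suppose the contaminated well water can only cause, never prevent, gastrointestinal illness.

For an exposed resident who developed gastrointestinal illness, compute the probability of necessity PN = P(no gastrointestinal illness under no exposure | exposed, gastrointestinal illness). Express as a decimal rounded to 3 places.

p₁ = P(outcome | exposed) = 516/1102 = 0.46824
p₀ = P(outcome | unexposed) = 267/826 = 0.32324
Under exogeneity and monotonicity, PN = (p₁ − p₀)/p₁.
PN = (0.46824 − 0.32324) / 0.46824 ≈ 0.3097

PN ≈ 0.310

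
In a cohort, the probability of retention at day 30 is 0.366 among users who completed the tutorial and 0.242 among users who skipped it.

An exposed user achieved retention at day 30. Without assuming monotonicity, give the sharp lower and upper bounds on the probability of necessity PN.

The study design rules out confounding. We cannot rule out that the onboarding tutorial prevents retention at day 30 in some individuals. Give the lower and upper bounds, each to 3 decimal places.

Let p₁ = 0.366, p₀ = 0.242.
Under exogeneity alone the bounds on PN are max{0,(p₁−p₀)/p₁} ≤ PN ≤ min{1,(1−p₀)/p₁}.
  lower = (p₁ − p₀)/p₁ = 0.124 / 0.366 ≈ 0.3388
  upper = min{1, (1 − p₀)/p₁} = 0.758 / 0.366 ≈ 2.0710 → capped at 1

0.339 ≤ PN ≤ 1.000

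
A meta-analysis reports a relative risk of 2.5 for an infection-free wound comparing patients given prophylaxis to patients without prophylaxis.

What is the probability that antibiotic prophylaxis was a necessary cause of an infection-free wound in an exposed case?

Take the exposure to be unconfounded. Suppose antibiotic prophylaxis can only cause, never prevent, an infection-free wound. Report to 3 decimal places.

Under exogeneity and monotonicity, PN = (RR − 1) / RR = 1 − 1/RR.
PN = (2.5 − 1) / 2.5 = 1.5 / 2.5 ≈ 0.6000

PN ≈ 0.600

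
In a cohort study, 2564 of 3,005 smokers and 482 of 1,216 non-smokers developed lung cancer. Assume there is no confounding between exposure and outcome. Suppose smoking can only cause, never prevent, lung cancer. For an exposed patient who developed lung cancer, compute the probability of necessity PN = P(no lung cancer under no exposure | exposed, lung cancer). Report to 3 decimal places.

p₁ = P(outcome | exposed) = 2564/3005 = 0.85324
p₀ = P(outcome | unexposed) = 482/1216 = 0.39638
Under exogeneity and monotonicity, PN = (p₁ − p₀) / p₁.
PN = (0.85324 − 0.39638) / 0.85324 = 0.45686 / 0.85324 ≈ 0.5354

PN ≈ 0.535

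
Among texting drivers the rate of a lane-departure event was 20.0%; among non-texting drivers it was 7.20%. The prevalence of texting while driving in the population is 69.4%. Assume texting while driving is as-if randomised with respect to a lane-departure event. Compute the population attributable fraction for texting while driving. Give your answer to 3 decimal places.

PAF ≈ 0.552

p₁ = 0.2, p₀ = 0.072.
Overall risk P(Y=1) = π·p₁ + (1−π)·p₀ = 0.694×0.2 + 0.306×0.072 = 0.16083.
Under exogeneity, PAF = [P(Y=1) − p₀] / P(Y=1).
PAF = (0.16083 − 0.072) / 0.16083 ≈ 0.5523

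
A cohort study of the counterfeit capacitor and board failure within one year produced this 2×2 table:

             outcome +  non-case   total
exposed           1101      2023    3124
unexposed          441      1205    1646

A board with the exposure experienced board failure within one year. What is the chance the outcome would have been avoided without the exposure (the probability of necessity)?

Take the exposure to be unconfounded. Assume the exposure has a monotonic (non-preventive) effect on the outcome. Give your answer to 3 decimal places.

PN ≈ 0.240

p₁ = P(outcome | exposed) = 1101/3124 = 0.35243
p₀ = P(outcome | unexposed) = 441/1646 = 0.26792
Under exogeneity and monotonicity, PN = (p₁ − p₀)/p₁.
PN = (0.35243 − 0.26792) / 0.35243 ≈ 0.2398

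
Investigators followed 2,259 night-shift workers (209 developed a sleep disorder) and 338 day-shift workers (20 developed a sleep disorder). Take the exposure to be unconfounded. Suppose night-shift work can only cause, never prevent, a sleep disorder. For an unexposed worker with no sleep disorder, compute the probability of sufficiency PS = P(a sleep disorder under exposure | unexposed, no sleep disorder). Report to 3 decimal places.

p₁ = P(outcome | exposed) = 209/2259 = 0.092519
p₀ = P(outcome | unexposed) = 20/338 = 0.059172
Under exogeneity and monotonicity, PS = (p₁ − p₀) / (1 − p₀).
PS = (0.092519 − 0.059172) / (1 − 0.059172) = 0.033347 / 0.94083 ≈ 0.0354

PS ≈ 0.035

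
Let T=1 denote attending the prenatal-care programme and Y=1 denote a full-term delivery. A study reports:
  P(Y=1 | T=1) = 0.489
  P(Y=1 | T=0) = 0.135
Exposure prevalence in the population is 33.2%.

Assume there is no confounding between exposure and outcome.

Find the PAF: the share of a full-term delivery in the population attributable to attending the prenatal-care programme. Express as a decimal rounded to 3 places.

PAF ≈ 0.465

Let p₁ = 0.489, p₀ = 0.135.
Overall risk P(Y=1) = π·p₁ + (1−π)·p₀ = 0.332×0.489 + 0.668×0.135 = 0.25253.
Under exogeneity, PAF = [P(Y=1) − p₀] / P(Y=1).
PAF = (0.25253 − 0.135) / 0.25253 ≈ 0.4654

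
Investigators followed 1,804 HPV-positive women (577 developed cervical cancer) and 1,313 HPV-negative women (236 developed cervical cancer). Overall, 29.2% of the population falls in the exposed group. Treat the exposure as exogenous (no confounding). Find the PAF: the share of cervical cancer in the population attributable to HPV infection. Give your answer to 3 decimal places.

p₁ = P(outcome | exposed) = 577/1804 = 0.31984
p₀ = P(outcome | unexposed) = 236/1313 = 0.17974
Overall risk P(Y=1) = π·p₁ + (1−π)·p₀ = 0.292×0.31984 + 0.708×0.17974 = 0.22065.
Under exogeneity, PAF = [P(Y=1) − p₀] / P(Y=1).
PAF = (0.22065 − 0.17974) / 0.22065 ≈ 0.1854

PAF ≈ 0.185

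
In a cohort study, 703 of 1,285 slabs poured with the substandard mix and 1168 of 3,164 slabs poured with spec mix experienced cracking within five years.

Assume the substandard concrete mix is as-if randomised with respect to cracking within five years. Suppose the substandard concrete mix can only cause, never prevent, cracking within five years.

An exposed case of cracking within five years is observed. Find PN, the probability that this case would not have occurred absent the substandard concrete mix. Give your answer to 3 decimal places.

PN ≈ 0.325

p₁ = P(outcome | exposed) = 703/1285 = 0.54708
p₀ = P(outcome | unexposed) = 1168/3164 = 0.36915
Under exogeneity and monotonicity, PN = (p₁ − p₀) / p₁.
PN = (0.54708 − 0.36915) / 0.54708 = 0.17793 / 0.54708 ≈ 0.3252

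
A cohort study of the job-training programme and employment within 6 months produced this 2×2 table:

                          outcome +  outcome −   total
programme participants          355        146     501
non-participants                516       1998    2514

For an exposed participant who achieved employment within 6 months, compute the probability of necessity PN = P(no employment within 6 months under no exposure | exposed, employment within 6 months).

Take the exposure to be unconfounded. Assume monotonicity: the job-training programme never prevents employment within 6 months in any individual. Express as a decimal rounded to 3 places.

p₁ = P(outcome | exposed) = 355/501 = 0.70858
p₀ = P(outcome | unexposed) = 516/2514 = 0.20525
Under exogeneity and monotonicity, PN = (p₁ − p₀) / p₁.
PN = (0.70858 − 0.20525) / 0.70858 = 0.50333 / 0.70858 ≈ 0.7103

PN ≈ 0.710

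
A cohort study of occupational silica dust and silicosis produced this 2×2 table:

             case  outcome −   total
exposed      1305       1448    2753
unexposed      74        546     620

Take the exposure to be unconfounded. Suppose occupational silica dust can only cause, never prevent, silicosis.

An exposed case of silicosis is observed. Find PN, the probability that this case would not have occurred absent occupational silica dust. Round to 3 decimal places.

PN ≈ 0.748

p₁ = P(outcome | exposed) = 1305/2753 = 0.47403
p₀ = P(outcome | unexposed) = 74/620 = 0.11935
Under exogeneity and monotonicity, PN = (p₁ − p₀)/p₁.
PN = (0.47403 − 0.11935) / 0.47403 ≈ 0.7482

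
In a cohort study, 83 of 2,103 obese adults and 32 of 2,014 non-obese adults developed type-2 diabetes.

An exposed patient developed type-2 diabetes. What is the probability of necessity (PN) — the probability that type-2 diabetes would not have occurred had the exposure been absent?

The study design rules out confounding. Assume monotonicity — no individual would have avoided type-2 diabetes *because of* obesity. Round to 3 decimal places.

PN ≈ 0.597

p₁ = P(outcome | exposed) = 83/2103 = 0.039467
p₀ = P(outcome | unexposed) = 32/2014 = 0.015889
Under exogeneity and monotonicity, PN = (p₁ − p₀) / p₁.
PN = (0.039467 − 0.015889) / 0.039467 = 0.023579 / 0.039467 ≈ 0.5974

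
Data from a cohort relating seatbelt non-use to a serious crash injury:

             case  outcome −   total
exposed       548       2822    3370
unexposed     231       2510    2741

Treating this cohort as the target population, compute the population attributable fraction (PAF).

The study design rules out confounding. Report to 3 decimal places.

PAF ≈ 0.339

p₁ = P(outcome | exposed) = 548/3370 = 0.16261
p₀ = P(outcome | unexposed) = 231/2741 = 0.084276
Exposure prevalence π = 3370/6111 = 0.55146; overall risk P(Y=1) = 0.12748.
Under exogeneity, PAF = [P(Y=1) − p₀]/P(Y=1).
PAF = (0.12748 − 0.084276) / 0.12748 ≈ 0.3389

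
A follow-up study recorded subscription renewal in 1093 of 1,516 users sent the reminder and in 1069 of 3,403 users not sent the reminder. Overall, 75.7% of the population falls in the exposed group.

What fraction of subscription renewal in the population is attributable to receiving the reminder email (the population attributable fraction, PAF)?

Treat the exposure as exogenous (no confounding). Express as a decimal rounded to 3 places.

p₁ = P(outcome | exposed) = 1093/1516 = 0.72098
p₀ = P(outcome | unexposed) = 1069/3403 = 0.31413
Overall risk P(Y=1) = π·p₁ + (1−π)·p₀ = 0.757×0.72098 + 0.243×0.31413 = 0.62211.
Under exogeneity, PAF = [P(Y=1) − p₀] / P(Y=1).
PAF = (0.62211 − 0.31413) / 0.62211 ≈ 0.4951

PAF ≈ 0.495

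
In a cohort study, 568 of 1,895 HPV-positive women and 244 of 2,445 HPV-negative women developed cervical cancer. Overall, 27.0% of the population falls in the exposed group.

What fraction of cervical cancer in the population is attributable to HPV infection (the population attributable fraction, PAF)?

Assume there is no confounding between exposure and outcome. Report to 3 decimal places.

p₁ = P(outcome | exposed) = 568/1895 = 0.29974
p₀ = P(outcome | unexposed) = 244/2445 = 0.099796
Overall risk P(Y=1) = π·p₁ + (1−π)·p₀ = 0.27×0.29974 + 0.73×0.099796 = 0.15378.
Under exogeneity, PAF = [P(Y=1) − p₀] / P(Y=1).
PAF = (0.15378 − 0.099796) / 0.15378 ≈ 0.3510

PAF ≈ 0.351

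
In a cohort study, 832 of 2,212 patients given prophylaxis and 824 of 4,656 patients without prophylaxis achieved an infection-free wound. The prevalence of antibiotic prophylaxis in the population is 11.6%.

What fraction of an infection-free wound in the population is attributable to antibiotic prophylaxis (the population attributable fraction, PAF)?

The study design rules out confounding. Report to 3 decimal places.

p₁ = P(outcome | exposed) = 832/2212 = 0.37613
p₀ = P(outcome | unexposed) = 824/4656 = 0.17698
Overall risk P(Y=1) = π·p₁ + (1−π)·p₀ = 0.116×0.37613 + 0.884×0.17698 = 0.20008.
Under exogeneity, PAF = [P(Y=1) − p₀] / P(Y=1).
PAF = (0.20008 − 0.17698) / 0.20008 ≈ 0.1155

PAF ≈ 0.115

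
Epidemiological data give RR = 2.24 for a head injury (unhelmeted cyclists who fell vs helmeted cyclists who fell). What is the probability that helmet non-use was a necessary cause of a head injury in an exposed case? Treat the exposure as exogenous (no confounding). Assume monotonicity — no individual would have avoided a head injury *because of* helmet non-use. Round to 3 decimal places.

Under exogeneity and monotonicity, PN = (RR − 1) / RR = 1 − 1/RR.
PN = (2.24 − 1) / 2.24 = 1.24 / 2.24 ≈ 0.5536

PN ≈ 0.554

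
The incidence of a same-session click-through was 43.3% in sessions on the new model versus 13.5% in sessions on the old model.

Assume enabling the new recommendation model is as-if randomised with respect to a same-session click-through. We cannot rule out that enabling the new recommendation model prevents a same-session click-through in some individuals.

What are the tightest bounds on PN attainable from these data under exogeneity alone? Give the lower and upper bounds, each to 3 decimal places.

p₁ = 0.433, p₀ = 0.135.
Under exogeneity alone the bounds on PN are max{0,(p₁−p₀)/p₁} ≤ PN ≤ min{1,(1−p₀)/p₁}.
  lower = (p₁ − p₀)/p₁ = 0.298 / 0.433 ≈ 0.6882
  upper = min{1, (1 − p₀)/p₁} = 0.865 / 0.433 ≈ 1.9977 → capped at 1

0.688 ≤ PN ≤ 1.000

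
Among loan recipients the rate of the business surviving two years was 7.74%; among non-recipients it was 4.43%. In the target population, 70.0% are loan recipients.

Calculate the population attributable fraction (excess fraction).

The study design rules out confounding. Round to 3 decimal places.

p₁ = 0.0774, p₀ = 0.0443.
Overall risk P(Y=1) = π·p₁ + (1−π)·p₀ = 0.7×0.0774 + 0.3×0.0443 = 0.06747.
Under exogeneity, PAF = [P(Y=1) − p₀] / P(Y=1).
PAF = (0.06747 − 0.0443) / 0.06747 ≈ 0.3434

PAF ≈ 0.343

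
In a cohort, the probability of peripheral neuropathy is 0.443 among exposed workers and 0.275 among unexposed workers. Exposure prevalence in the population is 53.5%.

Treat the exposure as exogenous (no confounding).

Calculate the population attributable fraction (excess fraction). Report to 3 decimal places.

PAF ≈ 0.246

Let p₁ = 0.443, p₀ = 0.275.
Overall risk P(Y=1) = π·p₁ + (1−π)·p₀ = 0.535×0.443 + 0.465×0.275 = 0.36488.
Under exogeneity, PAF = [P(Y=1) − p₀] / P(Y=1).
PAF = (0.36488 − 0.275) / 0.36488 ≈ 0.2463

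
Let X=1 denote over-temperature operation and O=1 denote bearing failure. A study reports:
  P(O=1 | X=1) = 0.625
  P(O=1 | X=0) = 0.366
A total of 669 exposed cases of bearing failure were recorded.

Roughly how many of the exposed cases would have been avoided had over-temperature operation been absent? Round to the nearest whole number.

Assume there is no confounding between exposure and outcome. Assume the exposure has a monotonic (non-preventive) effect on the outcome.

about 277 cases

Let p₁ = 0.625, p₀ = 0.366.
PN = (p₁ − p₀)/p₁ = (0.625 − 0.366) / 0.625 ≈ 0.41440.
Attributable cases ≈ PN × (exposed cases) = 0.41440 × 669 ≈ 277.23.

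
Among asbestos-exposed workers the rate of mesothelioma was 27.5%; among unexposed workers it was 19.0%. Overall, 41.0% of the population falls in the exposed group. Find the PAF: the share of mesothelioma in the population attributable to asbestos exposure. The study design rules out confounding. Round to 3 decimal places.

p₁ = 0.275, p₀ = 0.19.
Overall risk P(Y=1) = π·p₁ + (1−π)·p₀ = 0.41×0.275 + 0.59×0.19 = 0.22485.
Under exogeneity, PAF = [P(Y=1) − p₀] / P(Y=1).
PAF = (0.22485 − 0.19) / 0.22485 ≈ 0.1550

PAF ≈ 0.155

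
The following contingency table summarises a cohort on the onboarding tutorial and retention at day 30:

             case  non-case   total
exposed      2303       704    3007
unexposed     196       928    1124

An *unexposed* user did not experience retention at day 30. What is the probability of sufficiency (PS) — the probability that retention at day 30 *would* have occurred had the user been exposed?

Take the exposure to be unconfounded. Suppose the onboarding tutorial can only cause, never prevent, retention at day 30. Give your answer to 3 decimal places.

p₁ = P(outcome | exposed) = 2303/3007 = 0.76588
p₀ = P(outcome | unexposed) = 196/1124 = 0.17438
Under exogeneity and monotonicity, PS = (p₁ − p₀)/(1 − p₀).
PS = (0.76588 − 0.17438) / 0.82562 ≈ 0.7164

PS ≈ 0.716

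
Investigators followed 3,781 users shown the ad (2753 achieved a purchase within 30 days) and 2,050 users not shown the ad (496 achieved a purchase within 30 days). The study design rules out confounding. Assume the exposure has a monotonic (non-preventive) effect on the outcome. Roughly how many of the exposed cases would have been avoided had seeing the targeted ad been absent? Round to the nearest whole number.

p₁ = P(outcome | exposed) = 2753/3781 = 0.72811
p₀ = P(outcome | unexposed) = 496/2050 = 0.24195
PN = (p₁ − p₀)/p₁ = (0.72811 − 0.24195) / 0.72811 ≈ 0.66770.
Attributable cases ≈ PN × (exposed cases) = 0.66770 × 2753 ≈ 1838.18.

about 1838 cases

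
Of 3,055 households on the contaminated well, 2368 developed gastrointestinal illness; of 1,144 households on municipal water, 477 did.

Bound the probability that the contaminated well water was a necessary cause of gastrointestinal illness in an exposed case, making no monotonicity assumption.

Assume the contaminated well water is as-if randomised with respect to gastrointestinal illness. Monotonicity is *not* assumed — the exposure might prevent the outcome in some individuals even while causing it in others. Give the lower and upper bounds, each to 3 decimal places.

p₁ = P(outcome | exposed) = 2368/3055 = 0.77512
p₀ = P(outcome | unexposed) = 477/1144 = 0.41696
Under exogeneity alone the bounds on PN are max{0,(p₁−p₀)/p₁} ≤ PN ≤ min{1,(1−p₀)/p₁}.
  lower = (p₁ − p₀)/p₁ = 0.35816 / 0.77512 ≈ 0.4621
  upper = min{1, (1 − p₀)/p₁} = 0.58304 / 0.77512 ≈ 0.7522

0.462 ≤ PN ≤ 0.752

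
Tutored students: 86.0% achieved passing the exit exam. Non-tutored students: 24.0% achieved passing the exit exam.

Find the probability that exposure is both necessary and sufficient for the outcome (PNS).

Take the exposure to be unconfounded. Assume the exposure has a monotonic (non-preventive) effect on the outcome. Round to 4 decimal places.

PNS ≈ 0.6200

p₁ = 0.86, p₀ = 0.24.
Under exogeneity and monotonicity, PNS = p₁ − p₀.
PNS = 0.86 − 0.24 = 0.62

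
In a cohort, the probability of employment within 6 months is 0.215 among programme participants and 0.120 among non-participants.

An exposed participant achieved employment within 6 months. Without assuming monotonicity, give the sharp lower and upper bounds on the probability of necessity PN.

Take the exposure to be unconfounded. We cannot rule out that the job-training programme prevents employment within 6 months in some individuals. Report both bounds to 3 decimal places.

Let p₁ = 0.215, p₀ = 0.12.
Under exogeneity alone the bounds on PN are max{0,(p₁−p₀)/p₁} ≤ PN ≤ min{1,(1−p₀)/p₁}.
  lower = (p₁ − p₀)/p₁ = 0.095 / 0.215 ≈ 0.4419
  upper = min{1, (1 − p₀)/p₁} = 0.88 / 0.215 ≈ 4.0930 → capped at 1

0.442 ≤ PN ≤ 1.000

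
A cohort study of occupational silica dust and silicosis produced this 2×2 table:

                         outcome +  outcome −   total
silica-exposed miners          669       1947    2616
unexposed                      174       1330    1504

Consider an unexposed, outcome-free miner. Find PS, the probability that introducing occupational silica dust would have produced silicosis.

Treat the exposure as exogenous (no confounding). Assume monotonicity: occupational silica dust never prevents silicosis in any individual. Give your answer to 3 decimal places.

PS ≈ 0.158

p₁ = P(outcome | exposed) = 669/2616 = 0.25573
p₀ = P(outcome | unexposed) = 174/1504 = 0.11569
Under exogeneity and monotonicity, PS = (p₁ − p₀)/(1 − p₀).
PS = (0.25573 − 0.11569) / 0.88431 ≈ 0.1584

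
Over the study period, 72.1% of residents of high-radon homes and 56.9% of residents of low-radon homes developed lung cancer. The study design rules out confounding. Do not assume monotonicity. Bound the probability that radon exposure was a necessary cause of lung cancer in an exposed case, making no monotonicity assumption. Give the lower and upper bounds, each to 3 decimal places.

p₁ = 0.721, p₀ = 0.569.
Under exogeneity alone the bounds on PN are max{0,(p₁−p₀)/p₁} ≤ PN ≤ min{1,(1−p₀)/p₁}.
  lower = (p₁ − p₀)/p₁ = 0.152 / 0.721 ≈ 0.2108
  upper = min{1, (1 − p₀)/p₁} = 0.431 / 0.721 ≈ 0.5978

0.211 ≤ PN ≤ 0.598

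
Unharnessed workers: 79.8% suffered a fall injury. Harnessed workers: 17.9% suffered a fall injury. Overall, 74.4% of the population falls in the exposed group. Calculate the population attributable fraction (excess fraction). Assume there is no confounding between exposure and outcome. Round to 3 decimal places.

p₁ = 0.798, p₀ = 0.179.
Overall risk P(Y=1) = π·p₁ + (1−π)·p₀ = 0.744×0.798 + 0.256×0.179 = 0.63954.
Under exogeneity, PAF = [P(Y=1) − p₀] / P(Y=1).
PAF = (0.63954 − 0.179) / 0.63954 ≈ 0.7201

PAF ≈ 0.720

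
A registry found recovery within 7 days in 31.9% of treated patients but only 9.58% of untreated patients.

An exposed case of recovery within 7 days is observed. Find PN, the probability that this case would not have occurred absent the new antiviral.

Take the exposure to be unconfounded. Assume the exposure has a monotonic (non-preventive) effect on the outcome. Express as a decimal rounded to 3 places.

p₁ = 0.319, p₀ = 0.0958.
Under exogeneity and monotonicity, PN = (p₁ − p₀) / p₁.
PN = (0.319 − 0.0958) / 0.319 = 0.2232 / 0.319 ≈ 0.6997

PN ≈ 0.700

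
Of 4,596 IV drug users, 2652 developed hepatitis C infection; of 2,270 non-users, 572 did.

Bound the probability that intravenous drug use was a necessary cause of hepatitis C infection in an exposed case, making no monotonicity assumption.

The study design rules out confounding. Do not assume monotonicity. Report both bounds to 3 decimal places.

0.563 ≤ PN ≤ 1.000

p₁ = P(outcome | exposed) = 2652/4596 = 0.57702
p₀ = P(outcome | unexposed) = 572/2270 = 0.25198
Under exogeneity alone the bounds on PN are max{0,(p₁−p₀)/p₁} ≤ PN ≤ min{1,(1−p₀)/p₁}.
  lower = (p₁ − p₀)/p₁ = 0.32504 / 0.57702 ≈ 0.5633
  upper = min{1, (1 − p₀)/p₁} = 0.74802 / 0.57702 ≈ 1.2963 → capped at 1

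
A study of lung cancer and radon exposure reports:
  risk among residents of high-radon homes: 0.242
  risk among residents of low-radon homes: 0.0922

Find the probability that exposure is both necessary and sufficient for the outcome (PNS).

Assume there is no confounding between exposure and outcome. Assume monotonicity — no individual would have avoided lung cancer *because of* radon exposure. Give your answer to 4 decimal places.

Let p₁ = 0.242, p₀ = 0.0922.
Under exogeneity and monotonicity, PNS = p₁ − p₀.
PNS = 0.242 − 0.0922 = 0.1498

PNS ≈ 0.1498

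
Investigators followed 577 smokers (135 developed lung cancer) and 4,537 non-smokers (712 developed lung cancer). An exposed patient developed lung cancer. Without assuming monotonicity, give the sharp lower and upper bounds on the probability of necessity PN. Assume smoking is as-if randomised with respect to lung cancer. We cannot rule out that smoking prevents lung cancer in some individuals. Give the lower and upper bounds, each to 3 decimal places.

0.329 ≤ PN ≤ 1.000

p₁ = P(outcome | exposed) = 135/577 = 0.23397
p₀ = P(outcome | unexposed) = 712/4537 = 0.15693
Under exogeneity alone the bounds on PN are max{0,(p₁−p₀)/p₁} ≤ PN ≤ min{1,(1−p₀)/p₁}.
  lower = (p₁ − p₀)/p₁ = 0.077037 / 0.23397 ≈ 0.3293
  upper = min{1, (1 − p₀)/p₁} = 0.84307 / 0.23397 ≈ 3.6033 → capped at 1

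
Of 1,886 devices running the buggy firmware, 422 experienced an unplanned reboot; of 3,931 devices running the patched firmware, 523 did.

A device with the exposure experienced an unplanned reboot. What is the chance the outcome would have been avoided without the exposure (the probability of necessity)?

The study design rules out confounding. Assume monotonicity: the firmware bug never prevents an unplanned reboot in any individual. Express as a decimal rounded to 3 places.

p₁ = P(outcome | exposed) = 422/1886 = 0.22375
p₀ = P(outcome | unexposed) = 523/3931 = 0.13305
Under exogeneity and monotonicity, PN = (p₁ − p₀) / p₁.
PN = (0.22375 − 0.13305) / 0.22375 = 0.090709 / 0.22375 ≈ 0.4054

PN ≈ 0.405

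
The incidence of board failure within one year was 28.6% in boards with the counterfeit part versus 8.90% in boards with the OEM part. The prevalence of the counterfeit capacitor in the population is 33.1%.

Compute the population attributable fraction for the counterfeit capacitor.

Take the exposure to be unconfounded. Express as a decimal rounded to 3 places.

PAF ≈ 0.423

p₁ = 0.286, p₀ = 0.089.
Overall risk P(Y=1) = π·p₁ + (1−π)·p₀ = 0.331×0.286 + 0.669×0.089 = 0.15421.
Under exogeneity, PAF = [P(Y=1) − p₀] / P(Y=1).
PAF = (0.15421 − 0.089) / 0.15421 ≈ 0.4229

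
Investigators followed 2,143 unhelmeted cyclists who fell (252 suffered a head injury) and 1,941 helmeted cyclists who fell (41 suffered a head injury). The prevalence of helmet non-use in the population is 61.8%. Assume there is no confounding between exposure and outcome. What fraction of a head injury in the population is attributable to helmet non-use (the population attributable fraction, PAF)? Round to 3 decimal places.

p₁ = P(outcome | exposed) = 252/2143 = 0.11759
p₀ = P(outcome | unexposed) = 41/1941 = 0.021123
Overall risk P(Y=1) = π·p₁ + (1−π)·p₀ = 0.618×0.11759 + 0.382×0.021123 = 0.080741.
Under exogeneity, PAF = [P(Y=1) − p₀] / P(Y=1).
PAF = (0.080741 − 0.021123) / 0.080741 ≈ 0.7384

PAF ≈ 0.738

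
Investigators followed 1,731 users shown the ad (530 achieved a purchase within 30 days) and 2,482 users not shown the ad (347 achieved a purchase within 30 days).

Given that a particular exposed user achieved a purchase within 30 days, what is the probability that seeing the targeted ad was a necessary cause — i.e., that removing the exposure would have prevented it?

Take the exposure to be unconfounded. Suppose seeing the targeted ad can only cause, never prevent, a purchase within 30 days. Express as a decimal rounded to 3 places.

PN ≈ 0.543

p₁ = P(outcome | exposed) = 530/1731 = 0.30618
p₀ = P(outcome | unexposed) = 347/2482 = 0.13981
Under exogeneity and monotonicity, PN = (p₁ − p₀) / p₁.
PN = (0.30618 − 0.13981) / 0.30618 = 0.16637 / 0.30618 ≈ 0.5434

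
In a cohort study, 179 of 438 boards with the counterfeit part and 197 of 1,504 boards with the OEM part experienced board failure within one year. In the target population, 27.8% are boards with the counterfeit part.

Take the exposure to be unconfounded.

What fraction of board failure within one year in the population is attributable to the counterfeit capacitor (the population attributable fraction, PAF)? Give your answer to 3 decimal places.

p₁ = P(outcome | exposed) = 179/438 = 0.40868
p₀ = P(outcome | unexposed) = 197/1504 = 0.13098
Overall risk P(Y=1) = π·p₁ + (1−π)·p₀ = 0.278×0.40868 + 0.722×0.13098 = 0.20818.
Under exogeneity, PAF = [P(Y=1) − p₀] / P(Y=1).
PAF = (0.20818 − 0.13098) / 0.20818 ≈ 0.3708

PAF ≈ 0.371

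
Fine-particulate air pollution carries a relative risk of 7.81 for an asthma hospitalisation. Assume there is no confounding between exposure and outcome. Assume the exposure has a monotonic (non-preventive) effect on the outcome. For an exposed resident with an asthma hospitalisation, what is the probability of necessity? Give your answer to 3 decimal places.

Under exogeneity and monotonicity, PN = (RR − 1) / RR = 1 − 1/RR.
PN = (7.81 − 1) / 7.81 = 6.81 / 7.81 ≈ 0.8720

PN ≈ 0.872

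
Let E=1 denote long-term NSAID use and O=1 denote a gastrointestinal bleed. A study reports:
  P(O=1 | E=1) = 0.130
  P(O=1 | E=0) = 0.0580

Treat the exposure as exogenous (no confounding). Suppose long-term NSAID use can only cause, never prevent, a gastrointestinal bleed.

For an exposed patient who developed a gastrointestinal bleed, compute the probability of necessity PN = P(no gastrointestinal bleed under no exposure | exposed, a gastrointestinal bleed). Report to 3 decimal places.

Let p₁ = 0.13, p₀ = 0.058.
Under exogeneity and monotonicity, PN = (p₁ − p₀) / p₁.
PN = (0.13 − 0.058) / 0.13 = 0.072 / 0.13 ≈ 0.5538

PN ≈ 0.554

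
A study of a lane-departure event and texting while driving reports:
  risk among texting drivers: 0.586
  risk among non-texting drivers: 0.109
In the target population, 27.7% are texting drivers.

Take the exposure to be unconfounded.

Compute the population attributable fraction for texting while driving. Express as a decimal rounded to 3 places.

PAF ≈ 0.548

Let p₁ = 0.586, p₀ = 0.109.
Overall risk P(Y=1) = π·p₁ + (1−π)·p₀ = 0.277×0.586 + 0.723×0.109 = 0.24113.
Under exogeneity, PAF = [P(Y=1) − p₀] / P(Y=1).
PAF = (0.24113 − 0.109) / 0.24113 ≈ 0.5480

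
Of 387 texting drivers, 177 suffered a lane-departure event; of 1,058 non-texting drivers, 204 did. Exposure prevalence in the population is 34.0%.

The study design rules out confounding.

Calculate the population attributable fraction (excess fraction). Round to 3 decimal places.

PAF ≈ 0.318

p₁ = P(outcome | exposed) = 177/387 = 0.45736
p₀ = P(outcome | unexposed) = 204/1058 = 0.19282
Overall risk P(Y=1) = π·p₁ + (1−π)·p₀ = 0.34×0.45736 + 0.66×0.19282 = 0.28276.
Under exogeneity, PAF = [P(Y=1) − p₀] / P(Y=1).
PAF = (0.28276 − 0.19282) / 0.28276 ≈ 0.3181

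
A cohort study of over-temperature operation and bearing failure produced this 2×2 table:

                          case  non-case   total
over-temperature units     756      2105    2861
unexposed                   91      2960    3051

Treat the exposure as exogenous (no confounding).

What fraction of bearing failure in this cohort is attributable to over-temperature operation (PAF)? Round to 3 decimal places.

PAF ≈ 0.792

p₁ = P(outcome | exposed) = 756/2861 = 0.26424
p₀ = P(outcome | unexposed) = 91/3051 = 0.029826
Exposure prevalence π = 2861/5912 = 0.48393; overall risk P(Y=1) = 0.14327.
Under exogeneity, PAF = [P(Y=1) − p₀]/P(Y=1).
PAF = (0.14327 − 0.029826) / 0.14327 ≈ 0.7918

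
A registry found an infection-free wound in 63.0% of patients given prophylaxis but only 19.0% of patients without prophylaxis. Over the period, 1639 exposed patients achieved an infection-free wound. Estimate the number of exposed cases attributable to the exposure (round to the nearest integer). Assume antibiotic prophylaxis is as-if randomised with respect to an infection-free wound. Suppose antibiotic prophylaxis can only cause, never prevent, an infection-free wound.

about 1145 cases

p₁ = 0.63, p₀ = 0.19.
PN = (p₁ − p₀)/p₁ = (0.63 − 0.19) / 0.63 ≈ 0.69841.
Attributable cases ≈ PN × (exposed cases) = 0.69841 × 1639 ≈ 1144.70.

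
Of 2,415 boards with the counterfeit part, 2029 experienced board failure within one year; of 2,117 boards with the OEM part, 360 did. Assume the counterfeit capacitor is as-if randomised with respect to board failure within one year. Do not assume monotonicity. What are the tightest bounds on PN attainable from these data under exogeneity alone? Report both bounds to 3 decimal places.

p₁ = P(outcome | exposed) = 2029/2415 = 0.84017
p₀ = P(outcome | unexposed) = 360/2117 = 0.17005
Under exogeneity alone the bounds on PN are max{0,(p₁−p₀)/p₁} ≤ PN ≤ min{1,(1−p₀)/p₁}.
  lower = (p₁ − p₀)/p₁ = 0.67011 / 0.84017 ≈ 0.7976
  upper = min{1, (1 − p₀)/p₁} = 0.82995 / 0.84017 ≈ 0.9878

0.798 ≤ PN ≤ 0.988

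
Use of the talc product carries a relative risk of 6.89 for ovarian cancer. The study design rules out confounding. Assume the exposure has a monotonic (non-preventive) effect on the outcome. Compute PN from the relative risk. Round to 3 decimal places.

Under exogeneity and monotonicity, PN = (RR − 1) / RR = 1 − 1/RR.
PN = (6.89 − 1) / 6.89 = 5.89 / 6.89 ≈ 0.8549

PN ≈ 0.855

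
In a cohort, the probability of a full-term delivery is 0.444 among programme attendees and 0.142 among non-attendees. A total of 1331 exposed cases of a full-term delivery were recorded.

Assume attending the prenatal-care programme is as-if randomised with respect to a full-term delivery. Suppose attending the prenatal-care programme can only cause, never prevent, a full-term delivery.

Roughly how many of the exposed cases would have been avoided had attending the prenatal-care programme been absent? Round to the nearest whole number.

Let p₁ = 0.444, p₀ = 0.142.
PN = (p₁ − p₀)/p₁ = (0.444 − 0.142) / 0.444 ≈ 0.68018.
Attributable cases ≈ PN × (exposed cases) = 0.68018 × 1331 ≈ 905.32.

about 905 cases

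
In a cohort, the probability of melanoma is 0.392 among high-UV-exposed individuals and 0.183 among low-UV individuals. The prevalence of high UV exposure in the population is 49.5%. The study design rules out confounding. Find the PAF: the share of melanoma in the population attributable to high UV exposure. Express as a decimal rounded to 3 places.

PAF ≈ 0.361

Let p₁ = 0.392, p₀ = 0.183.
Overall risk P(Y=1) = π·p₁ + (1−π)·p₀ = 0.495×0.392 + 0.505×0.183 = 0.28646.
Under exogeneity, PAF = [P(Y=1) − p₀] / P(Y=1).
PAF = (0.28646 − 0.183) / 0.28646 ≈ 0.3612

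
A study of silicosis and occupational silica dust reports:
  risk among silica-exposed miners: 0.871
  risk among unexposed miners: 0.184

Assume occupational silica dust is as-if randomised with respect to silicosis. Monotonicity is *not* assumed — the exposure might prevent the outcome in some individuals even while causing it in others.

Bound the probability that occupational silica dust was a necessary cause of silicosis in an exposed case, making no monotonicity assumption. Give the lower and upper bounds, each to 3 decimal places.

0.789 ≤ PN ≤ 0.937

Let p₁ = 0.871, p₀ = 0.184.
Under exogeneity alone the bounds on PN are max{0,(p₁−p₀)/p₁} ≤ PN ≤ min{1,(1−p₀)/p₁}.
  lower = (p₁ − p₀)/p₁ = 0.687 / 0.871 ≈ 0.7887
  upper = min{1, (1 − p₀)/p₁} = 0.816 / 0.871 ≈ 0.9369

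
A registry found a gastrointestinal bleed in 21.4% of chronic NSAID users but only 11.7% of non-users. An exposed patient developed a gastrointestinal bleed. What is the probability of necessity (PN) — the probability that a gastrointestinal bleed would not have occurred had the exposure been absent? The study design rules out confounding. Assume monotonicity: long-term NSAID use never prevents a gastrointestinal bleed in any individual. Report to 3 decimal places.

PN ≈ 0.453

p₁ = 0.214, p₀ = 0.117.
Under exogeneity and monotonicity, PN = (p₁ − p₀) / p₁.
PN = (0.214 − 0.117) / 0.214 = 0.097 / 0.214 ≈ 0.4533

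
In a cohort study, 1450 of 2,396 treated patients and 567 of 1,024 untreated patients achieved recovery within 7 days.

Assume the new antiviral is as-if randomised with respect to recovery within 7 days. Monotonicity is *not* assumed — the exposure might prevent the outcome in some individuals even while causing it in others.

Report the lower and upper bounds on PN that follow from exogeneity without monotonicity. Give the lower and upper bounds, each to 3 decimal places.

p₁ = P(outcome | exposed) = 1450/2396 = 0.60518
p₀ = P(outcome | unexposed) = 567/1024 = 0.55371
Under exogeneity alone the bounds on PN are max{0,(p₁−p₀)/p₁} ≤ PN ≤ min{1,(1−p₀)/p₁}.
  lower = (p₁ − p₀)/p₁ = 0.051464 / 0.60518 ≈ 0.0850
  upper = min{1, (1 − p₀)/p₁} = 0.44629 / 0.60518 ≈ 0.7375

0.085 ≤ PN ≤ 0.737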